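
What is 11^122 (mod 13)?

4

122 in binary is 1111010, i.e. 122 = 64 + 32 + 16 + 8 + 2.
11^1 ≡ 11 (mod 13)
11^2 ≡ 11^2 = 121 ≡ 4 (mod 13)
11^4 ≡ 4^2 = 16 ≡ 3 (mod 13)
11^8 ≡ 3^2 = 9 (mod 13)
11^16 ≡ 9^2 = 81 ≡ 3 (mod 13)
11^32 ≡ 3^2 = 9 (mod 13)
11^64 ≡ 9^2 = 81 ≡ 3 (mod 13)
11^122 = 11^64 · 11^32 · 11^16 · 11^8 · 11^2 ≡ 3 · 9 · 3 · 9 · 4 (mod 13).
Accumulate the product:
3 · 9 = 27 ≡ 1
1 · 3 = 3
3 · 9 = 27 ≡ 1
1 · 4 = 4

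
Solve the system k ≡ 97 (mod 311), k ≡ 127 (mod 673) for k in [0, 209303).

311⁻¹ mod 673: 311×541 ≡ 1 (mod 673), so 311⁻¹ ≡ 541.
k = 97 + 311×((127 − 97)×541 mod 673) = 97 + 311×78 = 24355.
Check: 24355 mod 311 = 97, 24355 mod 673 = 127. ✓

24355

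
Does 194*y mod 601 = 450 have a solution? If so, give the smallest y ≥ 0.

gcd(194, 601) = 1, so a unique solution mod 601 exists.
194⁻¹ ≡ 158 (mod 601).
y ≡ 158*450 ≡ 182 (mod 601).

182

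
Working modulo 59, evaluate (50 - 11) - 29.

50 - 11 = 39
39 - 29 = 10

10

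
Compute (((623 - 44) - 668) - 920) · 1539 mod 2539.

1017

623 - 44 = 579
579 - 668 = -89 ≡ 2450 (mod 2539)
2450 - 920 = 1530
1530 · 1539 = 2354670 ≡ 1017 (mod 2539)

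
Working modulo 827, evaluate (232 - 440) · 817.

232 - 440 = -208 ≡ 619 (mod 827)
619 · 817 = 505723 ≡ 426 (mod 827)

426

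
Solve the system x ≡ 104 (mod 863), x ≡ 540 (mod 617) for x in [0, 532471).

863⁻¹ mod 617: 863×153 ≡ 1 (mod 617), so 863⁻¹ ≡ 153.
x = 104 + 863×((540 − 104)×153 mod 617) = 104 + 863×72 = 62240.

62240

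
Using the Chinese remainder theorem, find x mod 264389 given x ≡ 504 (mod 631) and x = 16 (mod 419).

631⁻¹ mod 419: 631×168 ≡ 1 (mod 419), so 631⁻¹ ≡ 168.
x = 504 + 631×((16 − 504)×168 mod 419) = 504 + 631×140 = 88844.
Check: 88844 mod 631 = 504, 88844 mod 419 = 16. ✓

88844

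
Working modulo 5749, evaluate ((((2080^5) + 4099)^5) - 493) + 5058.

(2080)^5 ≡ 111 (mod 5749)
111 + 4099 = 4210
(4210)^5 ≡ 1727 (mod 5749)
1727 - 493 = 1234
1234 + 5058 = 6292 ≡ 543 (mod 5749)

543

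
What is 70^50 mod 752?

Compute successive squares:
50 in binary is 110010, i.e. 50 = 32 + 16 + 2.
70^1 ≡ 70 (mod 752)
70^2 ≡ 70^2 = 4900 ≡ 388 (mod 752)
70^4 ≡ 388^2 = 150544 ≡ 144 (mod 752)
70^8 ≡ 144^2 = 20736 ≡ 432 (mod 752)
70^16 ≡ 432^2 = 186624 ≡ 128 (mod 752)
70^32 ≡ 128^2 = 16384 ≡ 592 (mod 752)
70^50 = 70^32 * 70^16 * 70^2 ≡ 592 * 128 * 388 (mod 752).
Accumulate the product:
592 * 128 = 75776 ≡ 576
576 * 388 = 223488 ≡ 144

144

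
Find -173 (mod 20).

7

-173 = -9·20 + 7, so -173 ≡ 7 (mod 20).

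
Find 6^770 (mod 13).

10

Compute successive squares:
770 in binary is 1100000010, i.e. 770 = 512 + 256 + 2.
6^1 ≡ 6 (mod 13)
6^2 ≡ 6^2 = 36 ≡ 10 (mod 13)
6^4 ≡ 10^2 = 100 ≡ 9 (mod 13)
6^8 ≡ 9^2 = 81 ≡ 3 (mod 13)
6^16 ≡ 3^2 = 9 (mod 13)
6^32 ≡ 9^2 = 81 ≡ 3 (mod 13)
6^64 ≡ 3^2 = 9 (mod 13)
6^128 ≡ 9^2 = 81 ≡ 3 (mod 13)
6^256 ≡ 3^2 = 9 (mod 13)
6^512 ≡ 9^2 = 81 ≡ 3 (mod 13)
6^770 = 6^512 × 6^256 × 6^2 ≡ 3 × 9 × 10 (mod 13).
Accumulate the product:
3 × 9 = 27 ≡ 1
1 × 10 = 10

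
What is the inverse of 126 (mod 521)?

Run the extended Euclidean algorithm:
521 = 4*126 + 17
126 = 7*17 + 7
17 = 2*7 + 3
7 = 2*3 + 1
3 = 3*1 + 0
gcd(126, 521) = 1, so the inverse exists.
Bézout: 1 = −37*521 + 153*126.
So 126⁻¹ ≡ 153 (mod 521).

153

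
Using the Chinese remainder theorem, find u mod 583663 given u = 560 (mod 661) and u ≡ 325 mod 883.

124828

661⁻¹ mod 883: 661*529 ≡ 1 (mod 883), so 661⁻¹ ≡ 529.
u = 560 + 661*((325 − 560)*529 mod 883) = 560 + 661*188 = 124828.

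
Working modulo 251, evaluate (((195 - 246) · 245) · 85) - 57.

100

195 - 246 = -51 ≡ 200 (mod 251)
200 · 245 = 49000 ≡ 55 (mod 251)
55 · 85 = 4675 ≡ 157 (mod 251)
157 - 57 = 100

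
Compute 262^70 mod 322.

144

70 in binary is 1000110, i.e. 70 = 64 + 4 + 2.
262^1 ≡ 262 (mod 322)
262^2 ≡ 262^2 = 68644 ≡ 58 (mod 322)
262^4 ≡ 58^2 = 3364 ≡ 144 (mod 322)
262^8 ≡ 144^2 = 20736 ≡ 128 (mod 322)
262^16 ≡ 128^2 = 16384 ≡ 284 (mod 322)
262^32 ≡ 284^2 = 80656 ≡ 156 (mod 322)
262^64 ≡ 156^2 = 24336 ≡ 186 (mod 322)
262^70 = 262^64 · 262^4 · 262^2 ≡ 186 · 144 · 58 (mod 322).
Accumulate the product:
186 · 144 = 26784 ≡ 58
58 · 58 = 3364 ≡ 144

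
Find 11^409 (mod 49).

46

409 in binary is 110011001, i.e. 409 = 256 + 128 + 16 + 8 + 1.
11^1 ≡ 11 (mod 49)
11^2 ≡ 11^2 = 121 ≡ 23 (mod 49)
11^4 ≡ 23^2 = 529 ≡ 39 (mod 49)
11^8 ≡ 39^2 = 1521 ≡ 2 (mod 49)
11^16 ≡ 2^2 = 4 (mod 49)
11^32 ≡ 4^2 = 16 (mod 49)
11^64 ≡ 16^2 = 256 ≡ 11 (mod 49)
11^128 ≡ 11^2 = 121 ≡ 23 (mod 49)
11^256 ≡ 23^2 = 529 ≡ 39 (mod 49)
11^409 = 11^256 * 11^128 * 11^16 * 11^8 * 11^1 ≡ 39 * 23 * 4 * 2 * 11 (mod 49).
Accumulate the product:
39 * 23 = 897 ≡ 15
15 * 4 = 60 ≡ 11
11 * 2 = 22
22 * 11 = 242 ≡ 46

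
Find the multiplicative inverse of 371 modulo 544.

Run the extended Euclidean algorithm:
544 = 1*371 + 173
371 = 2*173 + 25
173 = 6*25 + 23
25 = 1*23 + 2
23 = 11*2 + 1
2 = 2*1 + 0
gcd(371, 544) = 1, so the inverse exists.
Back-substitute for 1:
1 = 1*23 − 11*2
  = −11*25 + 12*23
  = 12*173 − 83*25
  = −83*371 + 178*173
  = 178*544 − 261*371
So 371⁻¹ ≡ −261 ≡ 283 (mod 544).

283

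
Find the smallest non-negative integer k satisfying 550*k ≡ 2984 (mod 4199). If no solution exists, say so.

265

gcd(550, 4199) = 1, so a unique solution mod 4199 exists.
550⁻¹ ≡ 2298 (mod 4199).
k ≡ 2298*2984 ≡ 265 (mod 4199).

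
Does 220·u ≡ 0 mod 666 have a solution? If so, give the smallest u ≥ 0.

0

gcd(220, 666) = 2, and 2 | 0, so solutions exist.
Divide through by 2: 110·u = 0 (mod 333).
110⁻¹ ≡ 221 (mod 333).
u ≡ 221·0 ≡ 0 (mod 333).
The smallest non-negative solution is u = 0.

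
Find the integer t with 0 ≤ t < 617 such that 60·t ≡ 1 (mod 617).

617 = 10·60 + 17
60 = 3·17 + 9
17 = 1·9 + 8
9 = 1·8 + 1
8 = 8·1 + 0
gcd(60, 617) = 1, so the inverse exists.
Bézout: 1 = −7·617 + 72·60.
So 60⁻¹ ≡ 72 (mod 617).

72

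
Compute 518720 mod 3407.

518720 = 152×3407 + 856, so 518720 ≡ 856 (mod 3407).

856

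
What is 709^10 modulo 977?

Using repeated squaring:
10 in binary is 1010, i.e. 10 = 8 + 2.
709^1 ≡ 709 (mod 977)
709^2 ≡ 709^2 = 502681 ≡ 503 (mod 977)
709^4 ≡ 503^2 = 253009 ≡ 943 (mod 977)
709^8 ≡ 943^2 = 889249 ≡ 179 (mod 977)
709^10 = 709^8 * 709^2 ≡ 179 * 503 (mod 977).
179 * 503 = 90037 ≡ 153 (mod 977).

153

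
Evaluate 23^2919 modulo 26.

25

Using repeated squaring:
23^1 ≡ 23 (mod 26)
23^2 ≡ 23^2 = 529 ≡ 9 (mod 26)
23^4 ≡ 9^2 = 81 ≡ 3 (mod 26)
23^8 ≡ 3^2 = 9 (mod 26)
23^16 ≡ 9^2 = 81 ≡ 3 (mod 26)
23^32 ≡ 3^2 = 9 (mod 26)
23^64 ≡ 9^2 = 81 ≡ 3 (mod 26)
23^128 ≡ 3^2 = 9 (mod 26)
23^256 ≡ 9^2 = 81 ≡ 3 (mod 26)
23^512 ≡ 3^2 = 9 (mod 26)
23^1024 ≡ 9^2 = 81 ≡ 3 (mod 26)
23^2048 ≡ 3^2 = 9 (mod 26)
23^2919 = 23^2048 * 23^512 * 23^256 * 23^64 * 23^32 * 23^4 * 23^2 * 23^1 ≡ 9 * 9 * 3 * 3 * 9 * 3 * 9 * 23 (mod 26).
Accumulate the product:
9 * 9 = 81 ≡ 3
3 * 3 = 9
9 * 3 = 27 ≡ 1
1 * 9 = 9
9 * 3 = 27 ≡ 1
1 * 9 = 9
9 * 23 = 207 ≡ 25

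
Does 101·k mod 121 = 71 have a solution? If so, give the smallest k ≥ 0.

63

gcd(101, 121) = 1, so a unique solution mod 121 exists.
101⁻¹ ≡ 6 (mod 121).
k ≡ 6·71 ≡ 63 (mod 121).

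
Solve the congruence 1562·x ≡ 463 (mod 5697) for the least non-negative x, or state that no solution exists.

gcd(1562, 5697) = 1, so a unique solution mod 5697 exists.
1562⁻¹ ≡ 1127 (mod 5697).
x ≡ 1127·463 ≡ 3374 (mod 5697).

3374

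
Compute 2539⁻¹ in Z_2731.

2731 = 1×2539 + 192
2539 = 13×192 + 43
192 = 4×43 + 20
43 = 2×20 + 3
20 = 6×3 + 2
3 = 1×2 + 1
2 = 2×1 + 0
gcd(2539, 2731) = 1, so the inverse exists.
Back-substitute for 1:
1 = 1×3 − 1×2
  = −1×20 + 7×3
  = 7×43 − 15×20
  = −15×192 + 67×43
  = 67×2539 − 886×192
  = −886×2731 + 953×2539
So 2539⁻¹ ≡ 953 (mod 2731).

953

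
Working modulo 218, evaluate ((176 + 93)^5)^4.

176 + 93 = 269 ≡ 51 (mod 218)
(51)^5 ≡ 139 (mod 218)
(139)^4 ≡ 21 (mod 218)

21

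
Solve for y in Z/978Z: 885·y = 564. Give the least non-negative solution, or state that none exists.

36

gcd(885, 978) = 3, and 3 | 564, so solutions exist.
Divide through by 3: 295·y ≡ 188 mod 326.
295⁻¹ ≡ 21 (mod 326).
y ≡ 21·188 ≡ 36 (mod 326).
The smallest non-negative solution is y = 36.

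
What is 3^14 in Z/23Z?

Compute successive squares:
14 in binary is 1110, i.e. 14 = 8 + 4 + 2.
3^1 ≡ 3 (mod 23)
3^2 ≡ 3^2 = 9 (mod 23)
3^4 ≡ 9^2 = 81 ≡ 12 (mod 23)
3^8 ≡ 12^2 = 144 ≡ 6 (mod 23)
3^14 = 3^8 · 3^4 · 3^2 ≡ 6 · 12 · 9 (mod 23).
Accumulate the product:
6 · 12 = 72 ≡ 3
3 · 9 = 27 ≡ 4

4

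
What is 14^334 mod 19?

5

334 in binary is 101001110, i.e. 334 = 256 + 64 + 8 + 4 + 2.
14^1 ≡ 14 (mod 19)
14^2 ≡ 14^2 = 196 ≡ 6 (mod 19)
14^4 ≡ 6^2 = 36 ≡ 17 (mod 19)
14^8 ≡ 17^2 = 289 ≡ 4 (mod 19)
14^16 ≡ 4^2 = 16 (mod 19)
14^32 ≡ 16^2 = 256 ≡ 9 (mod 19)
14^64 ≡ 9^2 = 81 ≡ 5 (mod 19)
14^128 ≡ 5^2 = 25 ≡ 6 (mod 19)
14^256 ≡ 6^2 = 36 ≡ 17 (mod 19)
14^334 = 14^256 · 14^64 · 14^8 · 14^4 · 14^2 ≡ 17 · 5 · 4 · 17 · 6 (mod 19).
Accumulate the product:
17 · 5 = 85 ≡ 9
9 · 4 = 36 ≡ 17
17 · 17 = 289 ≡ 4
4 · 6 = 24 ≡ 5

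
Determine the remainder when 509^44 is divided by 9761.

2371

509^1 ≡ 509 (mod 9761)
509^2 ≡ 509^2 = 259081 ≡ 5295 (mod 9761)
509^4 ≡ 5295^2 = 28037025 ≡ 3433 (mod 9761)
509^8 ≡ 3433^2 = 11785489 ≡ 3962 (mod 9761)
509^16 ≡ 3962^2 = 15697444 ≡ 1756 (mod 9761)
509^32 ≡ 1756^2 = 3083536 ≡ 8821 (mod 9761)
509^44 = 509^32 * 509^8 * 509^4 ≡ 8821 * 3962 * 3433 (mod 9761).
Accumulate the product:
8821 * 3962 = 34948802 ≡ 4422
4422 * 3433 = 15180726 ≡ 2371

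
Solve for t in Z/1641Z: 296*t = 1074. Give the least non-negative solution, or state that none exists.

gcd(296, 1641) = 1, so a unique solution mod 1641 exists.
296⁻¹ ≡ 1325 (mod 1641).
t ≡ 1325*1074 ≡ 303 (mod 1641).

303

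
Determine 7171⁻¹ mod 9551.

9551 = 1*7171 + 2380
7171 = 3*2380 + 31
2380 = 76*31 + 24
31 = 1*24 + 7
24 = 3*7 + 3
7 = 2*3 + 1
3 = 3*1 + 0
gcd(7171, 9551) = 1, so the inverse exists.
Back-substitute for 1:
1 = 1*7 − 2*3
  = −2*24 + 7*7
  = 7*31 − 9*24
  = −9*2380 + 691*31
  = 691*7171 − 2082*2380
  = −2082*9551 + 2773*7171
So 7171⁻¹ ≡ 2773 (mod 9551).

2773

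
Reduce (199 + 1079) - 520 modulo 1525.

758

199 + 1079 = 1278
1278 - 520 = 758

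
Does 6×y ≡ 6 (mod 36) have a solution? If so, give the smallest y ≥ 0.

gcd(6, 36) = 6, and 6 | 6, so solutions exist.
Divide through by 6: 1×y = 1 (mod 6).
1⁻¹ ≡ 1 (mod 6).
y ≡ 1×1 ≡ 1 (mod 6).
The smallest non-negative solution is y = 1.

1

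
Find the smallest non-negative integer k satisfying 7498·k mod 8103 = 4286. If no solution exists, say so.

gcd(7498, 8103) = 1, so a unique solution mod 8103 exists.
7498⁻¹ ≡ 3643 (mod 8103).
k ≡ 3643·4286 ≡ 7520 (mod 8103).

7520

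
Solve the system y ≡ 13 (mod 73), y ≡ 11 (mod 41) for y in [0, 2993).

73⁻¹ mod 41: 73×9 ≡ 1 (mod 41), so 73⁻¹ ≡ 9.
y = 13 + 73×((11 − 13)×9 mod 41) = 13 + 73×23 = 1692.
Check: 1692 mod 73 = 13, 1692 mod 41 = 11. ✓

1692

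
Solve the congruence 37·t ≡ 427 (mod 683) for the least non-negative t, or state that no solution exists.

gcd(37, 683) = 1, so a unique solution mod 683 exists.
37⁻¹ ≡ 240 (mod 683).
t ≡ 240·427 ≡ 30 (mod 683).

30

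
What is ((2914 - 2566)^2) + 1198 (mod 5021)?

2914 - 2566 = 348
(348)^2 ≡ 600 (mod 5021)
600 + 1198 = 1798

1798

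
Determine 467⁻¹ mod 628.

628 = 1*467 + 161
467 = 2*161 + 145
161 = 1*145 + 16
145 = 9*16 + 1
16 = 16*1 + 0
gcd(467, 628) = 1, so the inverse exists.
Back-substitute for 1:
1 = 1*145 − 9*16
  = −9*161 + 10*145
  = 10*467 − 29*161
  = −29*628 + 39*467
So 467⁻¹ ≡ 39 (mod 628).

39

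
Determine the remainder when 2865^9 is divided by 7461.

2700

9 in binary is 1001, i.e. 9 = 8 + 1.
2865^1 ≡ 2865 (mod 7461)
2865^2 ≡ 2865^2 = 8208225 ≡ 1125 (mod 7461)
2865^4 ≡ 1125^2 = 1265625 ≡ 4716 (mod 7461)
2865^8 ≡ 4716^2 = 22240656 ≡ 6876 (mod 7461)
2865^9 = 2865^8 × 2865^1 ≡ 6876 × 2865 (mod 7461).
6876 × 2865 = 19699740 ≡ 2700 (mod 7461).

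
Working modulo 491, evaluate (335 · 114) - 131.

335 · 114 = 38190 ≡ 383 (mod 491)
383 - 131 = 252

252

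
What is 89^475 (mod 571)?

110

Compute successive squares:
475 in binary is 111011011, i.e. 475 = 256 + 128 + 64 + 16 + 8 + 2 + 1.
89^1 ≡ 89 (mod 571)
89^2 ≡ 89^2 = 7921 ≡ 498 (mod 571)
89^4 ≡ 498^2 = 248004 ≡ 190 (mod 571)
89^8 ≡ 190^2 = 36100 ≡ 127 (mod 571)
89^16 ≡ 127^2 = 16129 ≡ 141 (mod 571)
89^32 ≡ 141^2 = 19881 ≡ 467 (mod 571)
89^64 ≡ 467^2 = 218089 ≡ 538 (mod 571)
89^128 ≡ 538^2 = 289444 ≡ 518 (mod 571)
89^256 ≡ 518^2 = 268324 ≡ 525 (mod 571)
89^475 = 89^256 × 89^128 × 89^64 × 89^16 × 89^8 × 89^2 × 89^1 ≡ 525 × 518 × 538 × 141 × 127 × 498 × 89 (mod 571).
Accumulate the product:
525 × 518 = 271950 ≡ 154
154 × 538 = 82852 ≡ 57
57 × 141 = 8037 ≡ 43
43 × 127 = 5461 ≡ 322
322 × 498 = 160356 ≡ 476
476 × 89 = 42364 ≡ 110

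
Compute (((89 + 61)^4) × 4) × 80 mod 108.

0

89 + 61 = 150 ≡ 42 (mod 108)
(42)^4 ≡ 0 (mod 108)
0 × 4 = 0
0 × 80 = 0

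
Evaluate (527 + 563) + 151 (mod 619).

3

527 + 563 = 1090 ≡ 471 (mod 619)
471 + 151 = 622 ≡ 3 (mod 619)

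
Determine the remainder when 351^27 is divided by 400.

27 in binary is 11011, i.e. 27 = 16 + 8 + 2 + 1.
351^1 ≡ 351 (mod 400)
351^2 ≡ 351^2 = 123201 ≡ 1 (mod 400)
351^4 ≡ 1^2 = 1 (mod 400)
351^8 ≡ 1^2 = 1 (mod 400)
351^16 ≡ 1^2 = 1 (mod 400)
351^27 = 351^16 * 351^8 * 351^2 * 351^1 ≡ 1 * 1 * 1 * 351 (mod 400).
Accumulate the product:
1 * 1 = 1
1 * 1 = 1
1 * 351 = 351

351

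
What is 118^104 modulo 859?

By square-and-multiply:
104 in binary is 1101000, i.e. 104 = 64 + 32 + 8.
118^1 ≡ 118 (mod 859)
118^2 ≡ 118^2 = 13924 ≡ 180 (mod 859)
118^4 ≡ 180^2 = 32400 ≡ 617 (mod 859)
118^8 ≡ 617^2 = 380689 ≡ 152 (mod 859)
118^16 ≡ 152^2 = 23104 ≡ 770 (mod 859)
118^32 ≡ 770^2 = 592900 ≡ 190 (mod 859)
118^64 ≡ 190^2 = 36100 ≡ 22 (mod 859)
118^104 = 118^64 · 118^32 · 118^8 ≡ 22 · 190 · 152 (mod 859).
Accumulate the product:
22 · 190 = 4180 ≡ 744
744 · 152 = 113088 ≡ 559

559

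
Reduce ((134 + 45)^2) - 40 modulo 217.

134 + 45 = 179
(179)^2 ≡ 142 (mod 217)
142 - 40 = 102

102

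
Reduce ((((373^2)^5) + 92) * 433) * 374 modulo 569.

(373)^2 ≡ 293 (mod 569)
(293)^5 ≡ 113 (mod 569)
113 + 92 = 205
205 * 433 = 88765 ≡ 1 (mod 569)
1 * 374 = 374

374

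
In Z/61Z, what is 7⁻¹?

61 = 8×7 + 5
7 = 1×5 + 2
5 = 2×2 + 1
2 = 2×1 + 0
gcd(7, 61) = 1, so the inverse exists.
Back-substitute for 1:
1 = 1×5 − 2×2
  = −2×7 + 3×5
  = 3×61 − 26×7
So 7⁻¹ ≡ −26 ≡ 35 (mod 61).

35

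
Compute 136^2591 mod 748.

By square-and-multiply:
136^1 ≡ 136 (mod 748)
136^2 ≡ 136^2 = 18496 ≡ 544 (mod 748)
136^4 ≡ 544^2 = 295936 ≡ 476 (mod 748)
136^8 ≡ 476^2 = 226576 ≡ 680 (mod 748)
136^16 ≡ 680^2 = 462400 ≡ 136 (mod 748)
136^32 ≡ 136^2 = 18496 ≡ 544 (mod 748)
136^64 ≡ 544^2 = 295936 ≡ 476 (mod 748)
136^128 ≡ 476^2 = 226576 ≡ 680 (mod 748)
136^256 ≡ 680^2 = 462400 ≡ 136 (mod 748)
136^512 ≡ 136^2 = 18496 ≡ 544 (mod 748)
136^1024 ≡ 544^2 = 295936 ≡ 476 (mod 748)
136^2048 ≡ 476^2 = 226576 ≡ 680 (mod 748)
136^2591 = 136^2048 · 136^512 · 136^16 · 136^8 · 136^4 · 136^2 · 136^1 ≡ 680 · 544 · 136 · 680 · 476 · 544 · 136 (mod 748).
Accumulate the product:
680 · 544 = 369920 ≡ 408
408 · 136 = 55488 ≡ 136
136 · 680 = 92480 ≡ 476
476 · 476 = 226576 ≡ 680
680 · 544 = 369920 ≡ 408
408 · 136 = 55488 ≡ 136

136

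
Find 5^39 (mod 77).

39 in binary is 100111, i.e. 39 = 32 + 4 + 2 + 1.
5^1 ≡ 5 (mod 77)
5^2 ≡ 5^2 = 25 (mod 77)
5^4 ≡ 25^2 = 625 ≡ 9 (mod 77)
5^8 ≡ 9^2 = 81 ≡ 4 (mod 77)
5^16 ≡ 4^2 = 16 (mod 77)
5^32 ≡ 16^2 = 256 ≡ 25 (mod 77)
5^39 = 5^32 × 5^4 × 5^2 × 5^1 ≡ 25 × 9 × 25 × 5 (mod 77).
Accumulate the product:
25 × 9 = 225 ≡ 71
71 × 25 = 1775 ≡ 4
4 × 5 = 20

20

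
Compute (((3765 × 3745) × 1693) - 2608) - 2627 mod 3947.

3765 × 3745 = 14099925 ≡ 1241 (mod 3947)
1241 × 1693 = 2101013 ≡ 1209 (mod 3947)
1209 - 2608 = -1399 ≡ 2548 (mod 3947)
2548 - 2627 = -79 ≡ 3868 (mod 3947)

3868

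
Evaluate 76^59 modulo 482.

126

76^1 ≡ 76 (mod 482)
76^2 ≡ 76^2 = 5776 ≡ 474 (mod 482)
76^4 ≡ 474^2 = 224676 ≡ 64 (mod 482)
76^8 ≡ 64^2 = 4096 ≡ 240 (mod 482)
76^16 ≡ 240^2 = 57600 ≡ 242 (mod 482)
76^32 ≡ 242^2 = 58564 ≡ 242 (mod 482)
76^59 = 76^32 × 76^16 × 76^8 × 76^2 × 76^1 ≡ 242 × 242 × 240 × 474 × 76 (mod 482).
Accumulate the product:
242 × 242 = 58564 ≡ 242
242 × 240 = 58080 ≡ 240
240 × 474 = 113760 ≡ 8
8 × 76 = 608 ≡ 126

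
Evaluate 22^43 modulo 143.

22

Using repeated squaring:
43 in binary is 101011, i.e. 43 = 32 + 8 + 2 + 1.
22^1 ≡ 22 (mod 143)
22^2 ≡ 22^2 = 484 ≡ 55 (mod 143)
22^4 ≡ 55^2 = 3025 ≡ 22 (mod 143)
22^8 ≡ 22^2 = 484 ≡ 55 (mod 143)
22^16 ≡ 55^2 = 3025 ≡ 22 (mod 143)
22^32 ≡ 22^2 = 484 ≡ 55 (mod 143)
22^43 = 22^32 × 22^8 × 22^2 × 22^1 ≡ 55 × 55 × 55 × 22 (mod 143).
Accumulate the product:
55 × 55 = 3025 ≡ 22
22 × 55 = 1210 ≡ 66
66 × 22 = 1452 ≡ 22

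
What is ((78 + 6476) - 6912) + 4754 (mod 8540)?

4396

78 + 6476 = 6554
6554 - 6912 = -358 ≡ 8182 (mod 8540)
8182 + 4754 = 12936 ≡ 4396 (mod 8540)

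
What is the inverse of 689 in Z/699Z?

By the extended Euclidean algorithm:
699 = 1·689 + 10
689 = 68·10 + 9
10 = 1·9 + 1
9 = 9·1 + 0
gcd(689, 699) = 1, so the inverse exists.
Back-substitute for 1:
1 = 1·10 − 1·9
  = −1·689 + 69·10
  = 69·699 − 70·689
So 689⁻¹ ≡ −70 ≡ 629 (mod 699).

629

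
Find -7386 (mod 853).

-7386 = -9·853 + 291, so -7386 ≡ 291 (mod 853).

291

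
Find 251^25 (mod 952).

251

251^1 ≡ 251 (mod 952)
251^2 ≡ 251^2 = 63001 ≡ 169 (mod 952)
251^4 ≡ 169^2 = 28561 ≡ 1 (mod 952)
251^8 ≡ 1^2 = 1 (mod 952)
251^16 ≡ 1^2 = 1 (mod 952)
251^25 = 251^16 × 251^8 × 251^1 ≡ 1 × 1 × 251 (mod 952).
Accumulate the product:
1 × 1 = 1
1 × 251 = 251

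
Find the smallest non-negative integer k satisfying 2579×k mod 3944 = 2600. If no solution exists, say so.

2064

gcd(2579, 3944) = 1, so a unique solution mod 3944 exists.
2579⁻¹ ≡ 3291 (mod 3944).
k ≡ 3291×2600 ≡ 2064 (mod 3944).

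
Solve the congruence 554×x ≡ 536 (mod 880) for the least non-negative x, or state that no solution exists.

244

gcd(554, 880) = 2, and 2 | 536, so solutions exist.
Divide through by 2: 277×x = 268 (mod 440).
277⁻¹ ≡ 413 (mod 440).
x ≡ 413×268 ≡ 244 (mod 440).
The smallest non-negative solution is x = 244.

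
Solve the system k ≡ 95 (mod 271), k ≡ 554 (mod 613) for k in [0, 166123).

271⁻¹ mod 613: 271*518 ≡ 1 (mod 613), so 271⁻¹ ≡ 518.
k = 95 + 271*((554 − 95)*518 mod 613) = 95 + 271*531 = 143996.
Check: 143996 mod 271 = 95, 143996 mod 613 = 554. ✓

143996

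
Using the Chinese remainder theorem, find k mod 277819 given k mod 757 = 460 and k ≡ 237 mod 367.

757⁻¹ mod 367: 757·16 ≡ 1 (mod 367), so 757⁻¹ ≡ 16.
k = 460 + 757·((237 − 460)·16 mod 367) = 460 + 757·102 = 77674.

77674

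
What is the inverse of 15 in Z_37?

37 = 2·15 + 7
15 = 2·7 + 1
7 = 7·1 + 0
gcd(15, 37) = 1, so the inverse exists.
Bézout: 1 = −2·37 + 5·15.
So 15⁻¹ ≡ 5 (mod 37).

5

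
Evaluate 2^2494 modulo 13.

Using repeated squaring:
2494 in binary is 100110111110, i.e. 2494 = 2048 + 256 + 128 + 32 + 16 + 8 + 4 + 2.
2^1 ≡ 2 (mod 13)
2^2 ≡ 2^2 = 4 (mod 13)
2^4 ≡ 4^2 = 16 ≡ 3 (mod 13)
2^8 ≡ 3^2 = 9 (mod 13)
2^16 ≡ 9^2 = 81 ≡ 3 (mod 13)
2^32 ≡ 3^2 = 9 (mod 13)
2^64 ≡ 9^2 = 81 ≡ 3 (mod 13)
2^128 ≡ 3^2 = 9 (mod 13)
2^256 ≡ 9^2 = 81 ≡ 3 (mod 13)
2^512 ≡ 3^2 = 9 (mod 13)
2^1024 ≡ 9^2 = 81 ≡ 3 (mod 13)
2^2048 ≡ 3^2 = 9 (mod 13)
2^2494 = 2^2048 * 2^256 * 2^128 * 2^32 * 2^16 * 2^8 * 2^4 * 2^2 ≡ 9 * 3 * 9 * 9 * 3 * 9 * 3 * 4 (mod 13).
Accumulate the product:
9 * 3 = 27 ≡ 1
1 * 9 = 9
9 * 9 = 81 ≡ 3
3 * 3 = 9
9 * 9 = 81 ≡ 3
3 * 3 = 9
9 * 4 = 36 ≡ 10

10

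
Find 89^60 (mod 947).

124

By square-and-multiply:
60 in binary is 111100, i.e. 60 = 32 + 16 + 8 + 4.
89^1 ≡ 89 (mod 947)
89^2 ≡ 89^2 = 7921 ≡ 345 (mod 947)
89^4 ≡ 345^2 = 119025 ≡ 650 (mod 947)
89^8 ≡ 650^2 = 422500 ≡ 138 (mod 947)
89^16 ≡ 138^2 = 19044 ≡ 104 (mod 947)
89^32 ≡ 104^2 = 10816 ≡ 399 (mod 947)
89^60 = 89^32 · 89^16 · 89^8 · 89^4 ≡ 399 · 104 · 138 · 650 (mod 947).
Accumulate the product:
399 · 104 = 41496 ≡ 775
775 · 138 = 106950 ≡ 886
886 · 650 = 575900 ≡ 124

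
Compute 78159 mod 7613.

2029

78159 = 10*7613 + 2029, so 78159 ≡ 2029 (mod 7613).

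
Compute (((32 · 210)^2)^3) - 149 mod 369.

32 · 210 = 6720 ≡ 78 (mod 369)
(78)^2 ≡ 180 (mod 369)
(180)^3 ≡ 324 (mod 369)
324 - 149 = 175

175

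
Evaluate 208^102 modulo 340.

By square-and-multiply:
102 in binary is 1100110, i.e. 102 = 64 + 32 + 4 + 2.
208^1 ≡ 208 (mod 340)
208^2 ≡ 208^2 = 43264 ≡ 84 (mod 340)
208^4 ≡ 84^2 = 7056 ≡ 256 (mod 340)
208^8 ≡ 256^2 = 65536 ≡ 256 (mod 340)
208^16 ≡ 256^2 = 65536 ≡ 256 (mod 340)
208^32 ≡ 256^2 = 65536 ≡ 256 (mod 340)
208^64 ≡ 256^2 = 65536 ≡ 256 (mod 340)
208^102 = 208^64 × 208^32 × 208^4 × 208^2 ≡ 256 × 256 × 256 × 84 (mod 340).
Accumulate the product:
256 × 256 = 65536 ≡ 256
256 × 256 = 65536 ≡ 256
256 × 84 = 21504 ≡ 84

84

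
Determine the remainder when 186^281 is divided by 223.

281 in binary is 100011001, i.e. 281 = 256 + 16 + 8 + 1.
186^1 ≡ 186 (mod 223)
186^2 ≡ 186^2 = 34596 ≡ 31 (mod 223)
186^4 ≡ 31^2 = 961 ≡ 69 (mod 223)
186^8 ≡ 69^2 = 4761 ≡ 78 (mod 223)
186^16 ≡ 78^2 = 6084 ≡ 63 (mod 223)
186^32 ≡ 63^2 = 3969 ≡ 178 (mod 223)
186^64 ≡ 178^2 = 31684 ≡ 18 (mod 223)
186^128 ≡ 18^2 = 324 ≡ 101 (mod 223)
186^256 ≡ 101^2 = 10201 ≡ 166 (mod 223)
186^281 = 186^256 × 186^16 × 186^8 × 186^1 ≡ 166 × 63 × 78 × 186 (mod 223).
Accumulate the product:
166 × 63 = 10458 ≡ 200
200 × 78 = 15600 ≡ 213
213 × 186 = 39618 ≡ 147

147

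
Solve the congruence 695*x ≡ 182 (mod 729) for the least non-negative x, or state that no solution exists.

gcd(695, 729) = 1, so a unique solution mod 729 exists.
695⁻¹ ≡ 536 (mod 729).
x ≡ 536*182 ≡ 595 (mod 729).

595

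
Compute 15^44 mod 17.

16

44 in binary is 101100, i.e. 44 = 32 + 8 + 4.
15^1 ≡ 15 (mod 17)
15^2 ≡ 15^2 = 225 ≡ 4 (mod 17)
15^4 ≡ 4^2 = 16 (mod 17)
15^8 ≡ 16^2 = 256 ≡ 1 (mod 17)
15^16 ≡ 1^2 = 1 (mod 17)
15^32 ≡ 1^2 = 1 (mod 17)
15^44 = 15^32 * 15^8 * 15^4 ≡ 1 * 1 * 16 (mod 17).
Accumulate the product:
1 * 1 = 1
1 * 16 = 16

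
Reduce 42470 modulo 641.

42470 = 66×641 + 164, so 42470 ≡ 164 (mod 641).

164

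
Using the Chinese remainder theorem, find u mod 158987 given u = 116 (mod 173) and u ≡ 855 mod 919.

173⁻¹ mod 919: 173·85 ≡ 1 (mod 919), so 173⁻¹ ≡ 85.
u = 116 + 173·((855 − 116)·85 mod 919) = 116 + 173·323 = 55995.

55995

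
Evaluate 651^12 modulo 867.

378

Compute successive squares:
12 in binary is 1100, i.e. 12 = 8 + 4.
651^1 ≡ 651 (mod 867)
651^2 ≡ 651^2 = 423801 ≡ 705 (mod 867)
651^4 ≡ 705^2 = 497025 ≡ 234 (mod 867)
651^8 ≡ 234^2 = 54756 ≡ 135 (mod 867)
651^12 = 651^8 · 651^4 ≡ 135 · 234 (mod 867).
135 · 234 = 31590 ≡ 378 (mod 867).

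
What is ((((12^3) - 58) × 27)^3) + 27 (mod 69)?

(12)^3 ≡ 3 (mod 69)
3 - 58 = -55 ≡ 14 (mod 69)
14 × 27 = 378 ≡ 33 (mod 69)
(33)^3 ≡ 57 (mod 69)
57 + 27 = 84 ≡ 15 (mod 69)

15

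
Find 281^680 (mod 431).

281^1 ≡ 281 (mod 431)
281^2 ≡ 281^2 = 78961 ≡ 88 (mod 431)
281^4 ≡ 88^2 = 7744 ≡ 417 (mod 431)
281^8 ≡ 417^2 = 173889 ≡ 196 (mod 431)
281^16 ≡ 196^2 = 38416 ≡ 57 (mod 431)
281^32 ≡ 57^2 = 3249 ≡ 232 (mod 431)
281^64 ≡ 232^2 = 53824 ≡ 380 (mod 431)
281^128 ≡ 380^2 = 144400 ≡ 15 (mod 431)
281^256 ≡ 15^2 = 225 (mod 431)
281^512 ≡ 225^2 = 50625 ≡ 198 (mod 431)
281^680 = 281^512 · 281^128 · 281^32 · 281^8 ≡ 198 · 15 · 232 · 196 (mod 431).
Accumulate the product:
198 · 15 = 2970 ≡ 384
384 · 232 = 89088 ≡ 302
302 · 196 = 59192 ≡ 145

145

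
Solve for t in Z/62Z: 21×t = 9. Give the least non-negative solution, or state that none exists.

gcd(21, 62) = 1, so a unique solution mod 62 exists.
21⁻¹ ≡ 3 (mod 62).
t ≡ 3×9 ≡ 27 (mod 62).

27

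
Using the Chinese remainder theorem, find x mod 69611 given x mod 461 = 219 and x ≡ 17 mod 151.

461⁻¹ mod 151: 461*19 ≡ 1 (mod 151), so 461⁻¹ ≡ 19.
x = 219 + 461*((17 − 219)*19 mod 151) = 219 + 461*88 = 40787.
Check: 40787 mod 461 = 219, 40787 mod 151 = 17. ✓

40787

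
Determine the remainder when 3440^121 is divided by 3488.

Compute successive squares:
3440^1 ≡ 3440 (mod 3488)
3440^2 ≡ 3440^2 = 11833600 ≡ 2304 (mod 3488)
3440^4 ≡ 2304^2 = 5308416 ≡ 3168 (mod 3488)
3440^8 ≡ 3168^2 = 10036224 ≡ 1248 (mod 3488)
3440^16 ≡ 1248^2 = 1557504 ≡ 1856 (mod 3488)
3440^32 ≡ 1856^2 = 3444736 ≡ 2080 (mod 3488)
3440^64 ≡ 2080^2 = 4326400 ≡ 1280 (mod 3488)
3440^121 = 3440^64 · 3440^32 · 3440^16 · 3440^8 · 3440^1 ≡ 1280 · 2080 · 1856 · 1248 · 3440 (mod 3488).
Accumulate the product:
1280 · 2080 = 2662400 ≡ 1056
1056 · 1856 = 1959936 ≡ 3168
3168 · 1248 = 3953664 ≡ 1760
1760 · 3440 = 6054400 ≡ 2720

2720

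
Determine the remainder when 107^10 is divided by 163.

113

Using repeated squaring:
10 in binary is 1010, i.e. 10 = 8 + 2.
107^1 ≡ 107 (mod 163)
107^2 ≡ 107^2 = 11449 ≡ 39 (mod 163)
107^4 ≡ 39^2 = 1521 ≡ 54 (mod 163)
107^8 ≡ 54^2 = 2916 ≡ 145 (mod 163)
107^10 = 107^8 × 107^2 ≡ 145 × 39 (mod 163).
145 × 39 = 5655 ≡ 113 (mod 163).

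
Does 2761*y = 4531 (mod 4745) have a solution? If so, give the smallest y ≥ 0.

1746

gcd(2761, 4745) = 1, so a unique solution mod 4745 exists.
2761⁻¹ ≡ 4116 (mod 4745).
y ≡ 4116*4531 ≡ 1746 (mod 4745).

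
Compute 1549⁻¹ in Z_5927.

3283

Apply the Euclidean algorithm and back-substitute:
5927 = 3*1549 + 1280
1549 = 1*1280 + 269
1280 = 4*269 + 204
269 = 1*204 + 65
204 = 3*65 + 9
65 = 7*9 + 2
9 = 4*2 + 1
2 = 2*1 + 0
gcd(1549, 5927) = 1, so the inverse exists.
Back-substitute for 1:
1 = 1*9 − 4*2
  = −4*65 + 29*9
  = 29*204 − 91*65
  = −91*269 + 120*204
  = 120*1280 − 571*269
  = −571*1549 + 691*1280
  = 691*5927 − 2644*1549
So 1549⁻¹ ≡ −2644 ≡ 3283 (mod 5927).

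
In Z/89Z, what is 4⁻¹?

89 = 22·4 + 1
4 = 4·1 + 0
gcd(4, 89) = 1, so the inverse exists.
Bézout: 1 = 1·89 − 22·4.
So 4⁻¹ ≡ −22 ≡ 67 (mod 89).

67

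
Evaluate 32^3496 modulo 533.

165

Compute successive squares:
3496 in binary is 110110101000, i.e. 3496 = 2048 + 1024 + 256 + 128 + 32 + 8.
32^1 ≡ 32 (mod 533)
32^2 ≡ 32^2 = 1024 ≡ 491 (mod 533)
32^4 ≡ 491^2 = 241081 ≡ 165 (mod 533)
32^8 ≡ 165^2 = 27225 ≡ 42 (mod 533)
32^16 ≡ 42^2 = 1764 ≡ 165 (mod 533)
32^32 ≡ 165^2 = 27225 ≡ 42 (mod 533)
32^64 ≡ 42^2 = 1764 ≡ 165 (mod 533)
32^128 ≡ 165^2 = 27225 ≡ 42 (mod 533)
32^256 ≡ 42^2 = 1764 ≡ 165 (mod 533)
32^512 ≡ 165^2 = 27225 ≡ 42 (mod 533)
32^1024 ≡ 42^2 = 1764 ≡ 165 (mod 533)
32^2048 ≡ 165^2 = 27225 ≡ 42 (mod 533)
32^3496 = 32^2048 × 32^1024 × 32^256 × 32^128 × 32^32 × 32^8 ≡ 42 × 165 × 165 × 42 × 42 × 42 (mod 533).
Accumulate the product:
42 × 165 = 6930 ≡ 1
1 × 165 = 165
165 × 42 = 6930 ≡ 1
1 × 42 = 42
42 × 42 = 1764 ≡ 165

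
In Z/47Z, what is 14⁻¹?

37

47 = 3·14 + 5
14 = 2·5 + 4
5 = 1·4 + 1
4 = 4·1 + 0
gcd(14, 47) = 1, so the inverse exists.
Back-substitute for 1:
1 = 1·5 − 1·4
  = −1·14 + 3·5
  = 3·47 − 10·14
So 14⁻¹ ≡ −10 ≡ 37 (mod 47).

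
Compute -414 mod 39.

-414 = -11·39 + 15, so -414 ≡ 15 (mod 39).

15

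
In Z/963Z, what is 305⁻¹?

341

Run the extended Euclidean algorithm:
963 = 3*305 + 48
305 = 6*48 + 17
48 = 2*17 + 14
17 = 1*14 + 3
14 = 4*3 + 2
3 = 1*2 + 1
2 = 2*1 + 0
gcd(305, 963) = 1, so the inverse exists.
Back-substitute for 1:
1 = 1*3 − 1*2
  = −1*14 + 5*3
  = 5*17 − 6*14
  = −6*48 + 17*17
  = 17*305 − 108*48
  = −108*963 + 341*305
So 305⁻¹ ≡ 341 (mod 963).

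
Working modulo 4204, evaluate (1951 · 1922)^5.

836

1951 · 1922 = 3749822 ≡ 4058 (mod 4204)
(4058)^5 ≡ 836 (mod 4204)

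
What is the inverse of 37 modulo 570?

570 = 15×37 + 15
37 = 2×15 + 7
15 = 2×7 + 1
7 = 7×1 + 0
gcd(37, 570) = 1, so the inverse exists.
Back-substitute for 1:
1 = 1×15 − 2×7
  = −2×37 + 5×15
  = 5×570 − 77×37
So 37⁻¹ ≡ −77 ≡ 493 (mod 570).

493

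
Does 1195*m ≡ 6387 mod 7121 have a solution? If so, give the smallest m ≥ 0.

2526

gcd(1195, 7121) = 1, so a unique solution mod 7121 exists.
1195⁻¹ ≡ 2616 (mod 7121).
m ≡ 2616*6387 ≡ 2526 (mod 7121).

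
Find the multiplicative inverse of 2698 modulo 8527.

8527 = 3·2698 + 433
2698 = 6·433 + 100
433 = 4·100 + 33
100 = 3·33 + 1
33 = 33·1 + 0
gcd(2698, 8527) = 1, so the inverse exists.
Bézout: 1 = −81·8527 + 256·2698.
So 2698⁻¹ ≡ 256 (mod 8527).

256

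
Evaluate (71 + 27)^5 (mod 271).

258

71 + 27 = 98
(98)^5 ≡ 258 (mod 271)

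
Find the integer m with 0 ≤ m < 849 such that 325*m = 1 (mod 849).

721

849 = 2·325 + 199
325 = 1·199 + 126
199 = 1·126 + 73
126 = 1·73 + 53
73 = 1·53 + 20
53 = 2·20 + 13
20 = 1·13 + 7
13 = 1·7 + 6
7 = 1·6 + 1
6 = 6·1 + 0
gcd(325, 849) = 1, so the inverse exists.
Bézout: 1 = 49·849 − 128·325.
So 325⁻¹ ≡ −128 ≡ 721 (mod 849).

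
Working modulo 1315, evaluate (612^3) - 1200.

(612)^3 ≡ 648 (mod 1315)
648 - 1200 = -552 ≡ 763 (mod 1315)

763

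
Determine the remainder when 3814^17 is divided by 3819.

By square-and-multiply:
17 in binary is 10001, i.e. 17 = 16 + 1.
3814^1 ≡ 3814 (mod 3819)
3814^2 ≡ 3814^2 = 14546596 ≡ 25 (mod 3819)
3814^4 ≡ 25^2 = 625 (mod 3819)
3814^8 ≡ 625^2 = 390625 ≡ 1087 (mod 3819)
3814^16 ≡ 1087^2 = 1181569 ≡ 1498 (mod 3819)
3814^17 = 3814^16 · 3814^1 ≡ 1498 · 3814 (mod 3819).
1498 · 3814 = 5713372 ≡ 148 (mod 3819).

148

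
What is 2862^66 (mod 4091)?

Compute successive squares:
66 in binary is 1000010, i.e. 66 = 64 + 2.
2862^1 ≡ 2862 (mod 4091)
2862^2 ≡ 2862^2 = 8191044 ≡ 862 (mod 4091)
2862^4 ≡ 862^2 = 743044 ≡ 2573 (mod 4091)
2862^8 ≡ 2573^2 = 6620329 ≡ 1091 (mod 4091)
2862^16 ≡ 1091^2 = 1190281 ≡ 3891 (mod 4091)
2862^32 ≡ 3891^2 = 15139881 ≡ 3181 (mod 4091)
2862^64 ≡ 3181^2 = 10118761 ≡ 1718 (mod 4091)
2862^66 = 2862^64 · 2862^2 ≡ 1718 · 862 (mod 4091).
1718 · 862 = 1480916 ≡ 4065 (mod 4091).

4065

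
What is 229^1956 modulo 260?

1956 in binary is 11110100100, i.e. 1956 = 1024 + 512 + 256 + 128 + 32 + 4.
229^1 ≡ 229 (mod 260)
229^2 ≡ 229^2 = 52441 ≡ 181 (mod 260)
229^4 ≡ 181^2 = 32761 ≡ 1 (mod 260)
229^8 ≡ 1^2 = 1 (mod 260)
229^16 ≡ 1^2 = 1 (mod 260)
229^32 ≡ 1^2 = 1 (mod 260)
229^64 ≡ 1^2 = 1 (mod 260)
229^128 ≡ 1^2 = 1 (mod 260)
229^256 ≡ 1^2 = 1 (mod 260)
229^512 ≡ 1^2 = 1 (mod 260)
229^1024 ≡ 1^2 = 1 (mod 260)
229^1956 = 229^1024 * 229^512 * 229^256 * 229^128 * 229^32 * 229^4 ≡ 1 * 1 * 1 * 1 * 1 * 1 (mod 260).
Accumulate the product:
1 * 1 = 1
1 * 1 = 1
1 * 1 = 1
1 * 1 = 1
1 * 1 = 1

1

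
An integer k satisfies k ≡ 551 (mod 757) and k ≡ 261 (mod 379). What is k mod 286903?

757⁻¹ mod 379: 757·378 ≡ 1 (mod 379), so 757⁻¹ ≡ 378.
k = 551 + 757·((261 − 551)·378 mod 379) = 551 + 757·290 = 220081.

220081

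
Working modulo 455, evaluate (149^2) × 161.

336

(149)^2 ≡ 361 (mod 455)
361 × 161 = 58121 ≡ 336 (mod 455)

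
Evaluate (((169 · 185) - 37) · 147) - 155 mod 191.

169 · 185 = 31265 ≡ 132 (mod 191)
132 - 37 = 95
95 · 147 = 13965 ≡ 22 (mod 191)
22 - 155 = -133 ≡ 58 (mod 191)

58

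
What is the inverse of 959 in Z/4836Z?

By the extended Euclidean algorithm:
4836 = 5·959 + 41
959 = 23·41 + 16
41 = 2·16 + 9
16 = 1·9 + 7
9 = 1·7 + 2
7 = 3·2 + 1
2 = 2·1 + 0
gcd(959, 4836) = 1, so the inverse exists.
Bézout: 1 = −421·4836 + 2123·959.
So 959⁻¹ ≡ 2123 (mod 4836).

2123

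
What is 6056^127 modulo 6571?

6468

By square-and-multiply:
127 in binary is 1111111, i.e. 127 = 64 + 32 + 16 + 8 + 4 + 2 + 1.
6056^1 ≡ 6056 (mod 6571)
6056^2 ≡ 6056^2 = 36675136 ≡ 2385 (mod 6571)
6056^4 ≡ 2385^2 = 5688225 ≡ 4310 (mod 6571)
6056^8 ≡ 4310^2 = 18576100 ≡ 6454 (mod 6571)
6056^16 ≡ 6454^2 = 41654116 ≡ 547 (mod 6571)
6056^32 ≡ 547^2 = 299209 ≡ 3514 (mod 6571)
6056^64 ≡ 3514^2 = 12348196 ≡ 1287 (mod 6571)
6056^127 = 6056^64 · 6056^32 · 6056^16 · 6056^8 · 6056^4 · 6056^2 · 6056^1 ≡ 1287 · 3514 · 547 · 6454 · 4310 · 2385 · 6056 (mod 6571).
Accumulate the product:
1287 · 3514 = 4522518 ≡ 1670
1670 · 547 = 913490 ≡ 121
121 · 6454 = 780934 ≡ 5556
5556 · 4310 = 23946360 ≡ 1636
1636 · 2385 = 3901860 ≡ 5257
5257 · 6056 = 31836392 ≡ 6468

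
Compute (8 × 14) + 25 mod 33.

5

8 × 14 = 112 ≡ 13 (mod 33)
13 + 25 = 38 ≡ 5 (mod 33)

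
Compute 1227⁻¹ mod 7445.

7445 = 6×1227 + 83
1227 = 14×83 + 65
83 = 1×65 + 18
65 = 3×18 + 11
18 = 1×11 + 7
11 = 1×7 + 4
7 = 1×4 + 3
4 = 1×3 + 1
3 = 3×1 + 0
gcd(1227, 7445) = 1, so the inverse exists.
Bézout: 1 = −340×7445 + 2063×1227.
So 1227⁻¹ ≡ 2063 (mod 7445).

2063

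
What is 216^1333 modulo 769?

644

216^1 ≡ 216 (mod 769)
216^2 ≡ 216^2 = 46656 ≡ 516 (mod 769)
216^4 ≡ 516^2 = 266256 ≡ 182 (mod 769)
216^8 ≡ 182^2 = 33124 ≡ 57 (mod 769)
216^16 ≡ 57^2 = 3249 ≡ 173 (mod 769)
216^32 ≡ 173^2 = 29929 ≡ 707 (mod 769)
216^64 ≡ 707^2 = 499849 ≡ 768 (mod 769)
216^128 ≡ 768^2 = 589824 ≡ 1 (mod 769)
216^256 ≡ 1^2 = 1 (mod 769)
216^512 ≡ 1^2 = 1 (mod 769)
216^1024 ≡ 1^2 = 1 (mod 769)
216^1333 = 216^1024 × 216^256 × 216^32 × 216^16 × 216^4 × 216^1 ≡ 1 × 1 × 707 × 173 × 182 × 216 (mod 769).
Accumulate the product:
1 × 1 = 1
1 × 707 = 707
707 × 173 = 122311 ≡ 40
40 × 182 = 7280 ≡ 359
359 × 216 = 77544 ≡ 644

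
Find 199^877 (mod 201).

121

877 in binary is 1101101101, i.e. 877 = 512 + 256 + 64 + 32 + 8 + 4 + 1.
199^1 ≡ 199 (mod 201)
199^2 ≡ 199^2 = 39601 ≡ 4 (mod 201)
199^4 ≡ 4^2 = 16 (mod 201)
199^8 ≡ 16^2 = 256 ≡ 55 (mod 201)
199^16 ≡ 55^2 = 3025 ≡ 10 (mod 201)
199^32 ≡ 10^2 = 100 (mod 201)
199^64 ≡ 100^2 = 10000 ≡ 151 (mod 201)
199^128 ≡ 151^2 = 22801 ≡ 88 (mod 201)
199^256 ≡ 88^2 = 7744 ≡ 106 (mod 201)
199^512 ≡ 106^2 = 11236 ≡ 181 (mod 201)
199^877 = 199^512 × 199^256 × 199^64 × 199^32 × 199^8 × 199^4 × 199^1 ≡ 181 × 106 × 151 × 100 × 55 × 16 × 199 (mod 201).
Accumulate the product:
181 × 106 = 19186 ≡ 91
91 × 151 = 13741 ≡ 73
73 × 100 = 7300 ≡ 64
64 × 55 = 3520 ≡ 103
103 × 16 = 1648 ≡ 40
40 × 199 = 7960 ≡ 121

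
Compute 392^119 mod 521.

392^1 ≡ 392 (mod 521)
392^2 ≡ 392^2 = 153664 ≡ 490 (mod 521)
392^4 ≡ 490^2 = 240100 ≡ 440 (mod 521)
392^8 ≡ 440^2 = 193600 ≡ 309 (mod 521)
392^16 ≡ 309^2 = 95481 ≡ 138 (mod 521)
392^32 ≡ 138^2 = 19044 ≡ 288 (mod 521)
392^64 ≡ 288^2 = 82944 ≡ 105 (mod 521)
392^119 = 392^64 × 392^32 × 392^16 × 392^4 × 392^2 × 392^1 ≡ 105 × 288 × 138 × 440 × 490 × 392 (mod 521).
Accumulate the product:
105 × 288 = 30240 ≡ 22
22 × 138 = 3036 ≡ 431
431 × 440 = 189640 ≡ 517
517 × 490 = 253330 ≡ 124
124 × 392 = 48608 ≡ 155

155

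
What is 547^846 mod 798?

Using repeated squaring:
846 in binary is 1101001110, i.e. 846 = 512 + 256 + 64 + 8 + 4 + 2.
547^1 ≡ 547 (mod 798)
547^2 ≡ 547^2 = 299209 ≡ 757 (mod 798)
547^4 ≡ 757^2 = 573049 ≡ 85 (mod 798)
547^8 ≡ 85^2 = 7225 ≡ 43 (mod 798)
547^16 ≡ 43^2 = 1849 ≡ 253 (mod 798)
547^32 ≡ 253^2 = 64009 ≡ 169 (mod 798)
547^64 ≡ 169^2 = 28561 ≡ 631 (mod 798)
547^128 ≡ 631^2 = 398161 ≡ 757 (mod 798)
547^256 ≡ 757^2 = 573049 ≡ 85 (mod 798)
547^512 ≡ 85^2 = 7225 ≡ 43 (mod 798)
547^846 = 547^512 · 547^256 · 547^64 · 547^8 · 547^4 · 547^2 ≡ 43 · 85 · 631 · 43 · 85 · 757 (mod 798).
Accumulate the product:
43 · 85 = 3655 ≡ 463
463 · 631 = 292153 ≡ 85
85 · 43 = 3655 ≡ 463
463 · 85 = 39355 ≡ 253
253 · 757 = 191521 ≡ 1

1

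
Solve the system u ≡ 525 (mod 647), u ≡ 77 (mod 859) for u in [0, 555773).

647⁻¹ mod 859: 647*547 ≡ 1 (mod 859), so 647⁻¹ ≡ 547.
u = 525 + 647*((77 − 525)*547 mod 859) = 525 + 647*618 = 400371.

400371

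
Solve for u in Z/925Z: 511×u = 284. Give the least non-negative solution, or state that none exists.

44

gcd(511, 925) = 1, so a unique solution mod 925 exists.
511⁻¹ ≡ 391 (mod 925).
u ≡ 391×284 ≡ 44 (mod 925).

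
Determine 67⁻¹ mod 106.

19

By the extended Euclidean algorithm:
106 = 1*67 + 39
67 = 1*39 + 28
39 = 1*28 + 11
28 = 2*11 + 6
11 = 1*6 + 5
6 = 1*5 + 1
5 = 5*1 + 0
gcd(67, 106) = 1, so the inverse exists.
Back-substitute for 1:
1 = 1*6 − 1*5
  = −1*11 + 2*6
  = 2*28 − 5*11
  = −5*39 + 7*28
  = 7*67 − 12*39
  = −12*106 + 19*67
So 67⁻¹ ≡ 19 (mod 106).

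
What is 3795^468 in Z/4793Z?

850

468 in binary is 111010100, i.e. 468 = 256 + 128 + 64 + 16 + 4.
3795^1 ≡ 3795 (mod 4793)
3795^2 ≡ 3795^2 = 14402025 ≡ 3853 (mod 4793)
3795^4 ≡ 3853^2 = 14845609 ≡ 1688 (mod 4793)
3795^8 ≡ 1688^2 = 2849344 ≡ 2302 (mod 4793)
3795^16 ≡ 2302^2 = 5299204 ≡ 2939 (mod 4793)
3795^32 ≡ 2939^2 = 8637721 ≡ 735 (mod 4793)
3795^64 ≡ 735^2 = 540225 ≡ 3409 (mod 4793)
3795^128 ≡ 3409^2 = 11621281 ≡ 3049 (mod 4793)
3795^256 ≡ 3049^2 = 9296401 ≡ 2774 (mod 4793)
3795^468 = 3795^256 · 3795^128 · 3795^64 · 3795^16 · 3795^4 ≡ 2774 · 3049 · 3409 · 2939 · 1688 (mod 4793).
Accumulate the product:
2774 · 3049 = 8457926 ≡ 3074
3074 · 3409 = 10479266 ≡ 1768
1768 · 2939 = 5196152 ≡ 540
540 · 1688 = 911520 ≡ 850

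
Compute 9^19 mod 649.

9^1 ≡ 9 (mod 649)
9^2 ≡ 9^2 = 81 (mod 649)
9^4 ≡ 81^2 = 6561 ≡ 71 (mod 649)
9^8 ≡ 71^2 = 5041 ≡ 498 (mod 649)
9^16 ≡ 498^2 = 248004 ≡ 86 (mod 649)
9^19 = 9^16 · 9^2 · 9^1 ≡ 86 · 81 · 9 (mod 649).
Accumulate the product:
86 · 81 = 6966 ≡ 476
476 · 9 = 4284 ≡ 390

390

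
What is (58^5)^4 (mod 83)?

33

(58)^5 ≡ 72 (mod 83)
(72)^4 ≡ 33 (mod 83)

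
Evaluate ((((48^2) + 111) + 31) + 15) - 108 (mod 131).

(48)^2 ≡ 77 (mod 131)
77 + 111 = 188 ≡ 57 (mod 131)
57 + 31 = 88
88 + 15 = 103
103 - 108 = -5 ≡ 126 (mod 131)

126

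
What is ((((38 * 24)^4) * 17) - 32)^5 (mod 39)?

38 * 24 = 912 ≡ 15 (mod 39)
(15)^4 ≡ 3 (mod 39)
3 * 17 = 51 ≡ 12 (mod 39)
12 - 32 = -20 ≡ 19 (mod 39)
(19)^5 ≡ 28 (mod 39)

28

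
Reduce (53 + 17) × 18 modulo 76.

44

53 + 17 = 70
70 × 18 = 1260 ≡ 44 (mod 76)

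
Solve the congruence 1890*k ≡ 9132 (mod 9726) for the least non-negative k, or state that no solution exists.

gcd(1890, 9726) = 6, and 6 | 9132, so solutions exist.
Divide through by 6: 315*k ≡ 1522 (mod 1621).
315⁻¹ ≡ 458 (mod 1621).
k ≡ 458*1522 ≡ 46 (mod 1621).
The smallest non-negative solution is k = 46.

46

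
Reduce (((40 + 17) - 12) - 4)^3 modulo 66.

40 + 17 = 57
57 - 12 = 45
45 - 4 = 41
(41)^3 ≡ 17 (mod 66)

17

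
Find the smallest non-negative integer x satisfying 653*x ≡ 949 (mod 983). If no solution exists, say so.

155

gcd(653, 983) = 1, so a unique solution mod 983 exists.
653⁻¹ ≡ 140 (mod 983).
x ≡ 140*949 ≡ 155 (mod 983).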